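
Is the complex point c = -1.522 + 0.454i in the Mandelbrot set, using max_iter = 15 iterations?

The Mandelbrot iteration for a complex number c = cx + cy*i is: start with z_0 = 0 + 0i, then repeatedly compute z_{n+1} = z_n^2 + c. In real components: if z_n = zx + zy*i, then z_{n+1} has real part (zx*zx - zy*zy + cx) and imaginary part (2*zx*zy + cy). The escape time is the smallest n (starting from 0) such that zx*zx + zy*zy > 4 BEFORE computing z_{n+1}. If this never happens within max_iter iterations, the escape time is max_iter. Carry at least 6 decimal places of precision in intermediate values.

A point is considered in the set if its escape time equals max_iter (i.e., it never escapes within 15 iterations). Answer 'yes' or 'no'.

z_0 = 0 + 0i, c = -1.5220 + 0.4540i
Iter 1: z = -1.5220 + 0.4540i, |z|^2 = 2.5226
Iter 2: z = 0.5884 + -0.9280i, |z|^2 = 1.2073
Iter 3: z = -2.0370 + -0.6380i, |z|^2 = 4.5562
Escaped at iteration 3

Answer: no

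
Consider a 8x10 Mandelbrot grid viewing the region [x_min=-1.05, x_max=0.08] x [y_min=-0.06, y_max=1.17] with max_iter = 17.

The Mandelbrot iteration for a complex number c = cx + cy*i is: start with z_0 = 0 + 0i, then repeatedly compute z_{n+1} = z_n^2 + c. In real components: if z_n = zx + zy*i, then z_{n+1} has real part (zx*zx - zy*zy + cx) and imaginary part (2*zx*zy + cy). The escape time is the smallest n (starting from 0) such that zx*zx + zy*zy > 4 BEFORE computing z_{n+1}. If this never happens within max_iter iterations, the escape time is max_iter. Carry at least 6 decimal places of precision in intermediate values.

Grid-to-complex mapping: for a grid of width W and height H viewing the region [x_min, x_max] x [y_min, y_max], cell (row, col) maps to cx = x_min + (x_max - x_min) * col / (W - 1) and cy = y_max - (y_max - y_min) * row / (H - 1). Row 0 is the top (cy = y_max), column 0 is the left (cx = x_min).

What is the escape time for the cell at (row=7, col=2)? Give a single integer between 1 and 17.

z_0 = 0 + 0i, c = -0.7271 + 0.2133i
Iter 1: z = -0.7271 + 0.2133i, |z|^2 = 0.5742
Iter 2: z = -0.2439 + -0.0969i, |z|^2 = 0.0689
Iter 3: z = -0.6770 + 0.2606i, |z|^2 = 0.5263
Iter 4: z = -0.3367 + -0.1396i, |z|^2 = 0.1328
Iter 5: z = -0.6333 + 0.3073i, |z|^2 = 0.4955
Iter 6: z = -0.4206 + -0.1759i, |z|^2 = 0.2078
Iter 7: z = -0.5812 + 0.3613i, |z|^2 = 0.4683
Iter 8: z = -0.5198 + -0.2066i, |z|^2 = 0.3129
Iter 9: z = -0.4996 + 0.4281i, |z|^2 = 0.4329
Iter 10: z = -0.6609 + -0.2145i, |z|^2 = 0.4827
Iter 11: z = -0.3364 + 0.4968i, |z|^2 = 0.3600
Iter 12: z = -0.8608 + -0.1209i, |z|^2 = 0.7556
Iter 13: z = -0.0008 + 0.4215i, |z|^2 = 0.1776
Iter 14: z = -0.9048 + 0.2126i, |z|^2 = 0.8638
Iter 15: z = 0.0463 + -0.1715i, |z|^2 = 0.0315
Iter 16: z = -0.7544 + 0.1975i, |z|^2 = 0.6081

Answer: 17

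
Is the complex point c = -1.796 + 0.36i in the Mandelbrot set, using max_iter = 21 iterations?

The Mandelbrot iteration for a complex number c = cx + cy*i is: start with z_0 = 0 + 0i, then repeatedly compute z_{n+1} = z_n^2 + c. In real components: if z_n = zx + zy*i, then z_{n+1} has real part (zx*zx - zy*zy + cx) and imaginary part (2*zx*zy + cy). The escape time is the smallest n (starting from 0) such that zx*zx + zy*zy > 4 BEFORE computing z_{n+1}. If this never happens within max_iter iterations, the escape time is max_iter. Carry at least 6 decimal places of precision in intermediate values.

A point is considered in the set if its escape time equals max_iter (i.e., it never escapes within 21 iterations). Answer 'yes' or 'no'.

z_0 = 0 + 0i, c = -1.7960 + 0.3600i
Iter 1: z = -1.7960 + 0.3600i, |z|^2 = 3.3552
Iter 2: z = 1.3000 + -0.9331i, |z|^2 = 2.5608
Iter 3: z = -0.9767 + -2.0661i, |z|^2 = 5.2228
Escaped at iteration 3

Answer: no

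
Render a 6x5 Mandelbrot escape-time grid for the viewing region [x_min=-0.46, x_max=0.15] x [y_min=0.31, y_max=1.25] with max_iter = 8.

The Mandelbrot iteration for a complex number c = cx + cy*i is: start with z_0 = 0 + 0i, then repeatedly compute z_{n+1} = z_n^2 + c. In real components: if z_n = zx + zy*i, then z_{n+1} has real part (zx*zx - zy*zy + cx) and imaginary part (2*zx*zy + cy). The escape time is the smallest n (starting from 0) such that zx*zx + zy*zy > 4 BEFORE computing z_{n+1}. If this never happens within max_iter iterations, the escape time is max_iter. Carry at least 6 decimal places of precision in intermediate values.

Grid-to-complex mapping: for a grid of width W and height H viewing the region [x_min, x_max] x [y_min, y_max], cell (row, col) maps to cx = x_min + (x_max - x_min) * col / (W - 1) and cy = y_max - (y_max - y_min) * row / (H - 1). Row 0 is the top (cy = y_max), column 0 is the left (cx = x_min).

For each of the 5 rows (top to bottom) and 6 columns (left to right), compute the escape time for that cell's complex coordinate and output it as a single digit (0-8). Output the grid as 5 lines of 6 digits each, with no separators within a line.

(row=0, col=0): c = -0.4600 + 1.2500i → escape time 3
(row=0, col=1): c = -0.3380 + 1.2500i → escape time 3
(row=0, col=2): c = -0.2160 + 1.2500i → escape time 3
(row=0, col=3): c = -0.0940 + 1.2500i → escape time 3
(row=0, col=4): c = 0.0280 + 1.2500i → escape time 2
(row=0, col=5): c = 0.1500 + 1.2500i → escape time 2
(row=1, col=0): c = -0.4600 + 1.0150i → escape time 4
(row=1, col=1): c = -0.3380 + 1.0150i → escape time 5
(row=1, col=2): c = -0.2160 + 1.0150i → escape time 6
(row=1, col=3): c = -0.0940 + 1.0150i → escape time 8
(row=1, col=4): c = 0.0280 + 1.0150i → escape time 5
(row=1, col=5): c = 0.1500 + 1.0150i → escape time 4
(row=2, col=0): c = -0.4600 + 0.7800i → escape time 6
(row=2, col=1): c = -0.3380 + 0.7800i → escape time 7
(row=2, col=2): c = -0.2160 + 0.7800i → escape time 8
(row=2, col=3): c = -0.0940 + 0.7800i → escape time 8
(row=2, col=4): c = 0.0280 + 0.7800i → escape time 8
(row=2, col=5): c = 0.1500 + 0.7800i → escape time 6
(row=3, col=0): c = -0.4600 + 0.5450i → escape time 8
(row=3, col=1): c = -0.3380 + 0.5450i → escape time 8
(row=3, col=2): c = -0.2160 + 0.5450i → escape time 8
(row=3, col=3): c = -0.0940 + 0.5450i → escape time 8
(row=3, col=4): c = 0.0280 + 0.5450i → escape time 8
(row=3, col=5): c = 0.1500 + 0.5450i → escape time 8
(row=4, col=0): c = -0.4600 + 0.3100i → escape time 8
(row=4, col=1): c = -0.3380 + 0.3100i → escape time 8
(row=4, col=2): c = -0.2160 + 0.3100i → escape time 8
(row=4, col=3): c = -0.0940 + 0.3100i → escape time 8
(row=4, col=4): c = 0.0280 + 0.3100i → escape time 8
(row=4, col=5): c = 0.1500 + 0.3100i → escape time 8

Answer: 333322
456854
678886
888888
888888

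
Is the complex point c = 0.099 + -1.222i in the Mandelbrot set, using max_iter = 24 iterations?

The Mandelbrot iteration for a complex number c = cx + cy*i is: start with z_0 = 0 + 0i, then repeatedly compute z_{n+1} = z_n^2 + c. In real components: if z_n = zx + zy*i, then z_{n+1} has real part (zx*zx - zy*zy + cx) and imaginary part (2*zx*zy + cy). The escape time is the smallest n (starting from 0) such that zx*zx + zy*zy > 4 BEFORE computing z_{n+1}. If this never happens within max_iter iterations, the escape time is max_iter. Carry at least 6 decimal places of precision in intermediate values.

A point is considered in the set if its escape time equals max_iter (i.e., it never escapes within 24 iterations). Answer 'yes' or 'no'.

Answer: no

Derivation:
z_0 = 0 + 0i, c = 0.0990 + -1.2220i
Iter 1: z = 0.0990 + -1.2220i, |z|^2 = 1.5031
Iter 2: z = -1.3845 + -1.4640i, |z|^2 = 4.0600
Escaped at iteration 2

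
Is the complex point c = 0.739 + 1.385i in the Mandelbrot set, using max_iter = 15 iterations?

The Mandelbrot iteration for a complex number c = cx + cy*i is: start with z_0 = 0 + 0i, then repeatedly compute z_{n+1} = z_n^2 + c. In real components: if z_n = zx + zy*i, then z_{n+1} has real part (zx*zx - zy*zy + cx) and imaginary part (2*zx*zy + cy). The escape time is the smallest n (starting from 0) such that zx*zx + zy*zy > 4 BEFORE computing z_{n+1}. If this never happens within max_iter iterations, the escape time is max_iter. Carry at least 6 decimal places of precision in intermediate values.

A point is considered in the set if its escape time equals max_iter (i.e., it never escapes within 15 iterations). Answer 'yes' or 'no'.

Answer: no

Derivation:
z_0 = 0 + 0i, c = 0.7390 + 1.3850i
Iter 1: z = 0.7390 + 1.3850i, |z|^2 = 2.4643
Iter 2: z = -0.6331 + 3.4320i, |z|^2 = 12.1797
Escaped at iteration 2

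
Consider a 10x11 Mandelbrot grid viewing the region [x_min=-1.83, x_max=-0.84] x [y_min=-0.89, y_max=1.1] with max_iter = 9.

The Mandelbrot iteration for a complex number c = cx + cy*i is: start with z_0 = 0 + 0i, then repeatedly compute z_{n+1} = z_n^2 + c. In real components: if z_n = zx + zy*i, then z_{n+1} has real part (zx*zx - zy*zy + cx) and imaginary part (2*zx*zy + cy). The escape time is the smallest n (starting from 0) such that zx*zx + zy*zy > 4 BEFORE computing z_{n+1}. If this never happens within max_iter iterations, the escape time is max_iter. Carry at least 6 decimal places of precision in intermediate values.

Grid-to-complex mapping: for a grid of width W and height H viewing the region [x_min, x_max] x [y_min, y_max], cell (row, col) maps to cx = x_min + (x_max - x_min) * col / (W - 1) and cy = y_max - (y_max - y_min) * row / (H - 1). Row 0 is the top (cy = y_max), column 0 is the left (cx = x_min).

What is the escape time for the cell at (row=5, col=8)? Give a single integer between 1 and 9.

Answer: 9

Derivation:
z_0 = 0 + 0i, c = -0.9500 + 0.1050i
Iter 1: z = -0.9500 + 0.1050i, |z|^2 = 0.9135
Iter 2: z = -0.0585 + -0.0945i, |z|^2 = 0.0124
Iter 3: z = -0.9555 + 0.1161i, |z|^2 = 0.9265
Iter 4: z = -0.0505 + -0.1168i, |z|^2 = 0.0162
Iter 5: z = -0.9611 + 0.1168i, |z|^2 = 0.9373
Iter 6: z = -0.0399 + -0.1195i, |z|^2 = 0.0159
Iter 7: z = -0.9627 + 0.1145i, |z|^2 = 0.9399
Iter 8: z = -0.0364 + -0.1155i, |z|^2 = 0.0147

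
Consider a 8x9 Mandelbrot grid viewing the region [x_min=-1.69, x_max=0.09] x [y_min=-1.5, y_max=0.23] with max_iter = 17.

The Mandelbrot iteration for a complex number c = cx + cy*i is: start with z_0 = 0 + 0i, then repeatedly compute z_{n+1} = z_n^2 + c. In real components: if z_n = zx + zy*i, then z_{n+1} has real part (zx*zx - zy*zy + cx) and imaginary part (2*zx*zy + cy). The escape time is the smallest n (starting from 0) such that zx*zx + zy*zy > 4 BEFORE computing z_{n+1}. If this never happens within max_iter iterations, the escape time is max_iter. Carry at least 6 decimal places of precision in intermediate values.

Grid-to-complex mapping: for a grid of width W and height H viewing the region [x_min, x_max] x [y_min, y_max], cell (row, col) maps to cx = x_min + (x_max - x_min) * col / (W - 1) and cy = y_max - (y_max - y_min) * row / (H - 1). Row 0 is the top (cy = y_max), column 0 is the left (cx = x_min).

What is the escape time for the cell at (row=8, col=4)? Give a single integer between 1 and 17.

z_0 = 0 + 0i, c = -0.6729 + -1.5000i
Iter 1: z = -0.6729 + -1.5000i, |z|^2 = 2.7027
Iter 2: z = -2.4701 + 0.5186i, |z|^2 = 6.3704
Escaped at iteration 2

Answer: 2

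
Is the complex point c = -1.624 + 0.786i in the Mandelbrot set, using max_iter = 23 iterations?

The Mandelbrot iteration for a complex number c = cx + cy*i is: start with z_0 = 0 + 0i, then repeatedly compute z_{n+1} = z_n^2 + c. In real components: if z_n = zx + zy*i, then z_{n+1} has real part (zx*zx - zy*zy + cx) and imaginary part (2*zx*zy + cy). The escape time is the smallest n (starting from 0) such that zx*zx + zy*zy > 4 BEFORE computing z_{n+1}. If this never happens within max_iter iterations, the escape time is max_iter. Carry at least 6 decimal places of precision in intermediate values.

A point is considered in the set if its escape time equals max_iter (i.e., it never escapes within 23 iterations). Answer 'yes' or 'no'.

z_0 = 0 + 0i, c = -1.6240 + 0.7860i
Iter 1: z = -1.6240 + 0.7860i, |z|^2 = 3.2552
Iter 2: z = 0.3956 + -1.7669i, |z|^2 = 3.2785
Iter 3: z = -4.5896 + -0.6119i, |z|^2 = 21.4384
Escaped at iteration 3

Answer: no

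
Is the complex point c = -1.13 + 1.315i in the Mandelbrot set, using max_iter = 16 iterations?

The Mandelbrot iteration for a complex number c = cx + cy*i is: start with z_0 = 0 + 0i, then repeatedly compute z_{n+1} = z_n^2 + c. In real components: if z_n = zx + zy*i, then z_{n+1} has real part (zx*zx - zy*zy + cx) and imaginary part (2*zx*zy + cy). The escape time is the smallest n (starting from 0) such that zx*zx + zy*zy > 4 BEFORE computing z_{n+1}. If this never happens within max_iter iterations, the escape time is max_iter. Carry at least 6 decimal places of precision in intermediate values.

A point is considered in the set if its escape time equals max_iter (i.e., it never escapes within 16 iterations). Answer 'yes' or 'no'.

Answer: no

Derivation:
z_0 = 0 + 0i, c = -1.1300 + 1.3150i
Iter 1: z = -1.1300 + 1.3150i, |z|^2 = 3.0061
Iter 2: z = -1.5823 + -1.6569i, |z|^2 = 5.2491
Escaped at iteration 2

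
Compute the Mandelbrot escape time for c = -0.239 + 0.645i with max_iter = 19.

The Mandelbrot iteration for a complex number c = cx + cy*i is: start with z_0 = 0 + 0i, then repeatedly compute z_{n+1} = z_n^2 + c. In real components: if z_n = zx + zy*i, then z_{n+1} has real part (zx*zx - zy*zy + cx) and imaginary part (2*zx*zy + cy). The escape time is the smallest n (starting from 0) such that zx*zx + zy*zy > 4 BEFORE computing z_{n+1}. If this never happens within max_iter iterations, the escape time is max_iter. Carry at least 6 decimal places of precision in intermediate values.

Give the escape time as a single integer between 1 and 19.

z_0 = 0 + 0i, c = -0.2390 + 0.6450i
Iter 1: z = -0.2390 + 0.6450i, |z|^2 = 0.4731
Iter 2: z = -0.5979 + 0.3367i, |z|^2 = 0.4708
Iter 3: z = 0.0051 + 0.2424i, |z|^2 = 0.0588
Iter 4: z = -0.2977 + 0.6475i, |z|^2 = 0.5079
Iter 5: z = -0.5696 + 0.2595i, |z|^2 = 0.3918
Iter 6: z = 0.0181 + 0.3494i, |z|^2 = 0.1224
Iter 7: z = -0.3608 + 0.6577i, |z|^2 = 0.5627
Iter 8: z = -0.5414 + 0.1705i, |z|^2 = 0.3221
Iter 9: z = 0.0250 + 0.4604i, |z|^2 = 0.2126
Iter 10: z = -0.4504 + 0.6680i, |z|^2 = 0.6491
Iter 11: z = -0.4824 + 0.0433i, |z|^2 = 0.2346
Iter 12: z = -0.0081 + 0.6033i, |z|^2 = 0.3640
Iter 13: z = -0.6028 + 0.6352i, |z|^2 = 0.7669
Iter 14: z = -0.2791 + -0.1209i, |z|^2 = 0.0925
Iter 15: z = -0.1757 + 0.7125i, |z|^2 = 0.5385
Iter 16: z = -0.7157 + 0.3946i, |z|^2 = 0.6680
Iter 17: z = 0.1175 + 0.0802i, |z|^2 = 0.0202
Iter 18: z = -0.2316 + 0.6638i, |z|^2 = 0.4943

Answer: 19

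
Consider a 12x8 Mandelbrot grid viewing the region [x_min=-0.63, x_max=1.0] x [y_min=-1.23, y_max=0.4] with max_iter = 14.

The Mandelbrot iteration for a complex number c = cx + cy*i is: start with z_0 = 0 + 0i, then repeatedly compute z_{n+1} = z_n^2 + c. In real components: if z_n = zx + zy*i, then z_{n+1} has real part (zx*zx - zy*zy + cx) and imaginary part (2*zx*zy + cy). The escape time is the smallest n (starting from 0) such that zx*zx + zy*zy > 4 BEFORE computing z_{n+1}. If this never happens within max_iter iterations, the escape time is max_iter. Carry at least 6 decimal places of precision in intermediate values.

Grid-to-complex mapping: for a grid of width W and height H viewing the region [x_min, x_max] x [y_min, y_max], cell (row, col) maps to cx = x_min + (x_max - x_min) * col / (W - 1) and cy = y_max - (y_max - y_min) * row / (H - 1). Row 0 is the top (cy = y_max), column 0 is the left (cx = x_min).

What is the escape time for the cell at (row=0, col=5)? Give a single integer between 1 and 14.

Answer: 14

Derivation:
z_0 = 0 + 0i, c = 0.1109 + 0.4000i
Iter 1: z = 0.1109 + 0.4000i, |z|^2 = 0.1723
Iter 2: z = -0.0368 + 0.4887i, |z|^2 = 0.2402
Iter 3: z = -0.1266 + 0.3640i, |z|^2 = 0.1486
Iter 4: z = -0.0056 + 0.3078i, |z|^2 = 0.0948
Iter 5: z = 0.0162 + 0.3966i, |z|^2 = 0.1575
Iter 6: z = -0.0461 + 0.4128i, |z|^2 = 0.1726
Iter 7: z = -0.0574 + 0.3619i, |z|^2 = 0.1343
Iter 8: z = -0.0168 + 0.3585i, |z|^2 = 0.1288
Iter 9: z = -0.0173 + 0.3880i, |z|^2 = 0.1508
Iter 10: z = -0.0393 + 0.3866i, |z|^2 = 0.1510
Iter 11: z = -0.0370 + 0.3696i, |z|^2 = 0.1380
Iter 12: z = -0.0243 + 0.3727i, |z|^2 = 0.1395
Iter 13: z = -0.0274 + 0.3819i, |z|^2 = 0.1466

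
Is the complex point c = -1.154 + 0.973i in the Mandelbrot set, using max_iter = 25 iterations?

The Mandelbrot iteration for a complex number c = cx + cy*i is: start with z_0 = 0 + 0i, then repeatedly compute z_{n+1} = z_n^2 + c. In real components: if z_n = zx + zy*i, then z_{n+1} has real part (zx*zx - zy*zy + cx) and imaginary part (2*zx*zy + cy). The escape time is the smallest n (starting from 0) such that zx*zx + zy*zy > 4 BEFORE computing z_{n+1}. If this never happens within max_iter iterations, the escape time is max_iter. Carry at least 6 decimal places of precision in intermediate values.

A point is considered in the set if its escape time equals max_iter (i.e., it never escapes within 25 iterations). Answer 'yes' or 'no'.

Answer: no

Derivation:
z_0 = 0 + 0i, c = -1.1540 + 0.9730i
Iter 1: z = -1.1540 + 0.9730i, |z|^2 = 2.2784
Iter 2: z = -0.7690 + -1.2727i, |z|^2 = 2.2111
Iter 3: z = -2.1823 + 2.9304i, |z|^2 = 13.3500
Escaped at iteration 3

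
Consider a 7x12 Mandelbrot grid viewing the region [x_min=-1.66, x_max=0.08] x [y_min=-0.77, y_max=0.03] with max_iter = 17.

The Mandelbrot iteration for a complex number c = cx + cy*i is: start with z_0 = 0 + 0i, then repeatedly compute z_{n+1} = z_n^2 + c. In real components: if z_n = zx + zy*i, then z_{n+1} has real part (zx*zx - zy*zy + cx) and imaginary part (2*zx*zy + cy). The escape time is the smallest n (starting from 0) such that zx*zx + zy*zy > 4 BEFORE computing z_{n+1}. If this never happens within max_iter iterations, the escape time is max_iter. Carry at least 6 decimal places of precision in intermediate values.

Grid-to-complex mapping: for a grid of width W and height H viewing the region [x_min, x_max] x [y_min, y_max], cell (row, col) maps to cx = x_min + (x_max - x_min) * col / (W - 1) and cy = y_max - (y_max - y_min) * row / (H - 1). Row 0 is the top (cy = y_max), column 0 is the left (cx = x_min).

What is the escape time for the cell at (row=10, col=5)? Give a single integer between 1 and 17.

z_0 = 0 + 0i, c = -0.2100 + -0.6973i
Iter 1: z = -0.2100 + -0.6973i, |z|^2 = 0.5303
Iter 2: z = -0.6521 + -0.4044i, |z|^2 = 0.5888
Iter 3: z = 0.0517 + -0.1698i, |z|^2 = 0.0315
Iter 4: z = -0.2362 + -0.7148i, |z|^2 = 0.5668
Iter 5: z = -0.6652 + -0.3596i, |z|^2 = 0.5718
Iter 6: z = 0.1032 + -0.2188i, |z|^2 = 0.0585
Iter 7: z = -0.2472 + -0.7424i, |z|^2 = 0.6123
Iter 8: z = -0.7001 + -0.3301i, |z|^2 = 0.5991
Iter 9: z = 0.1711 + -0.2350i, |z|^2 = 0.0845
Iter 10: z = -0.2360 + -0.7777i, |z|^2 = 0.6605
Iter 11: z = -0.7591 + -0.3302i, |z|^2 = 0.6853
Iter 12: z = 0.2572 + -0.1959i, |z|^2 = 0.1045
Iter 13: z = -0.1822 + -0.7980i, |z|^2 = 0.6701
Iter 14: z = -0.8136 + -0.4064i, |z|^2 = 0.8272
Iter 15: z = 0.2868 + -0.0359i, |z|^2 = 0.0836
Iter 16: z = -0.1290 + -0.7179i, |z|^2 = 0.5320

Answer: 17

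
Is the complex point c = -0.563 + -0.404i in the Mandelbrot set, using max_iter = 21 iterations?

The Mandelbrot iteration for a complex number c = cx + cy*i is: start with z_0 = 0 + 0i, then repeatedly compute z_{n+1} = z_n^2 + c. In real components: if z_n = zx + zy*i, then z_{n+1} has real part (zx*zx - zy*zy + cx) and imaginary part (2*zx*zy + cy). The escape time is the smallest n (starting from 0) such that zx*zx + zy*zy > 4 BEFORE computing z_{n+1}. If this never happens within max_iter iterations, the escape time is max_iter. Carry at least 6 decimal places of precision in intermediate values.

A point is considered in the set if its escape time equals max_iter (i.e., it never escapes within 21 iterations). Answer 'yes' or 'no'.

z_0 = 0 + 0i, c = -0.5630 + -0.4040i
Iter 1: z = -0.5630 + -0.4040i, |z|^2 = 0.4802
Iter 2: z = -0.4092 + 0.0509i, |z|^2 = 0.1701
Iter 3: z = -0.3981 + -0.4457i, |z|^2 = 0.3571
Iter 4: z = -0.6031 + -0.0492i, |z|^2 = 0.3662
Iter 5: z = -0.2017 + -0.3447i, |z|^2 = 0.1595
Iter 6: z = -0.6412 + -0.2650i, |z|^2 = 0.4813
Iter 7: z = -0.2221 + -0.0642i, |z|^2 = 0.0535
Iter 8: z = -0.5178 + -0.3755i, |z|^2 = 0.4091
Iter 9: z = -0.4359 + -0.0152i, |z|^2 = 0.1902
Iter 10: z = -0.3732 + -0.3908i, |z|^2 = 0.2920
Iter 11: z = -0.5764 + -0.1123i, |z|^2 = 0.3448
Iter 12: z = -0.2434 + -0.2745i, |z|^2 = 0.1346
Iter 13: z = -0.5791 + -0.2704i, |z|^2 = 0.4085
Iter 14: z = -0.3007 + -0.0908i, |z|^2 = 0.0987
Iter 15: z = -0.4808 + -0.3494i, |z|^2 = 0.3533
Iter 16: z = -0.4539 + -0.0680i, |z|^2 = 0.2106
Iter 17: z = -0.3616 + -0.3423i, |z|^2 = 0.2479
Iter 18: z = -0.5494 + -0.1565i, |z|^2 = 0.3263
Iter 19: z = -0.2857 + -0.2321i, |z|^2 = 0.1355
Iter 20: z = -0.5353 + -0.2714i, |z|^2 = 0.3601
Did not escape in 21 iterations → in set

Answer: yes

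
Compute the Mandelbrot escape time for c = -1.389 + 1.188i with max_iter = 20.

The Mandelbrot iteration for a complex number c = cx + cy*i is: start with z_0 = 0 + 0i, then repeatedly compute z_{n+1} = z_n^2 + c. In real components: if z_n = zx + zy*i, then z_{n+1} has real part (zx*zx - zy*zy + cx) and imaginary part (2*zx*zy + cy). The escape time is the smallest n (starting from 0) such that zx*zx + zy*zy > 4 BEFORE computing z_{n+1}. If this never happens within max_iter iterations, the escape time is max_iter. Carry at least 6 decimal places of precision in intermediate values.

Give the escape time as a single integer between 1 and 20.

z_0 = 0 + 0i, c = -1.3890 + 1.1880i
Iter 1: z = -1.3890 + 1.1880i, |z|^2 = 3.3407
Iter 2: z = -0.8710 + -2.1123i, |z|^2 = 5.2203
Escaped at iteration 2

Answer: 2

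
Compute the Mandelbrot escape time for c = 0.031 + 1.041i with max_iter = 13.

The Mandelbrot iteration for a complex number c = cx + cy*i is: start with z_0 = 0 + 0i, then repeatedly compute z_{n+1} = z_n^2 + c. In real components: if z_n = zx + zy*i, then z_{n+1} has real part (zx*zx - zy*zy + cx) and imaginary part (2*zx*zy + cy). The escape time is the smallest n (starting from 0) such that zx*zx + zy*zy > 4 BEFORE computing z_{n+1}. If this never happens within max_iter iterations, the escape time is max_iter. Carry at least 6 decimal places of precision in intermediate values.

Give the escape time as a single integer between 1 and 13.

z_0 = 0 + 0i, c = 0.0310 + 1.0410i
Iter 1: z = 0.0310 + 1.0410i, |z|^2 = 1.0846
Iter 2: z = -1.0517 + 1.1055i, |z|^2 = 2.3283
Iter 3: z = -0.0851 + -1.2844i, |z|^2 = 1.6570
Iter 4: z = -1.6115 + 1.2596i, |z|^2 = 4.1838
Escaped at iteration 4

Answer: 4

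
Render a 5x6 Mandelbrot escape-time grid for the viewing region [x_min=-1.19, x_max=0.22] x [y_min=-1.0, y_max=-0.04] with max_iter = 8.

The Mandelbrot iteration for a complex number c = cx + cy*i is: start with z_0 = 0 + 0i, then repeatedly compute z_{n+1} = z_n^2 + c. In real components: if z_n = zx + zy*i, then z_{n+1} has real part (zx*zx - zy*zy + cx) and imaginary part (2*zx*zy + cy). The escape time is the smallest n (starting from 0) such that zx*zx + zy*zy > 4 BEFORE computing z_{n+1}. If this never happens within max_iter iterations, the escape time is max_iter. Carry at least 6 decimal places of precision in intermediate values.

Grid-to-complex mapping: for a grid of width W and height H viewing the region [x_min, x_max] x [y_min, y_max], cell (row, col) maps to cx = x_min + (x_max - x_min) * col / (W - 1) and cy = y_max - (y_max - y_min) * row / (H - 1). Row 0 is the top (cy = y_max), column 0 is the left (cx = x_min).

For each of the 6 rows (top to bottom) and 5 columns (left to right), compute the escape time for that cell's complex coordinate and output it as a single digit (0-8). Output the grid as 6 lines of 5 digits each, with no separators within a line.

Answer: 88888
88888
67888
35888
34585
33484

Derivation:
(row=0, col=0): c = -1.1900 + -0.0400i → escape time 8
(row=0, col=1): c = -0.8375 + -0.0400i → escape time 8
(row=0, col=2): c = -0.4850 + -0.0400i → escape time 8
(row=0, col=3): c = -0.1325 + -0.0400i → escape time 8
(row=0, col=4): c = 0.2200 + -0.0400i → escape time 8
(row=1, col=0): c = -1.1900 + -0.2320i → escape time 8
(row=1, col=1): c = -0.8375 + -0.2320i → escape time 8
(row=1, col=2): c = -0.4850 + -0.2320i → escape time 8
(row=1, col=3): c = -0.1325 + -0.2320i → escape time 8
(row=1, col=4): c = 0.2200 + -0.2320i → escape time 8
(row=2, col=0): c = -1.1900 + -0.4240i → escape time 6
(row=2, col=1): c = -0.8375 + -0.4240i → escape time 7
(row=2, col=2): c = -0.4850 + -0.4240i → escape time 8
(row=2, col=3): c = -0.1325 + -0.4240i → escape time 8
(row=2, col=4): c = 0.2200 + -0.4240i → escape time 8
(row=3, col=0): c = -1.1900 + -0.6160i → escape time 3
(row=3, col=1): c = -0.8375 + -0.6160i → escape time 5
(row=3, col=2): c = -0.4850 + -0.6160i → escape time 8
(row=3, col=3): c = -0.1325 + -0.6160i → escape time 8
(row=3, col=4): c = 0.2200 + -0.6160i → escape time 8
(row=4, col=0): c = -1.1900 + -0.8080i → escape time 3
(row=4, col=1): c = -0.8375 + -0.8080i → escape time 4
(row=4, col=2): c = -0.4850 + -0.8080i → escape time 5
(row=4, col=3): c = -0.1325 + -0.8080i → escape time 8
(row=4, col=4): c = 0.2200 + -0.8080i → escape time 5
(row=5, col=0): c = -1.1900 + -1.0000i → escape time 3
(row=5, col=1): c = -0.8375 + -1.0000i → escape time 3
(row=5, col=2): c = -0.4850 + -1.0000i → escape time 4
(row=5, col=3): c = -0.1325 + -1.0000i → escape time 8
(row=5, col=4): c = 0.2200 + -1.0000i → escape time 4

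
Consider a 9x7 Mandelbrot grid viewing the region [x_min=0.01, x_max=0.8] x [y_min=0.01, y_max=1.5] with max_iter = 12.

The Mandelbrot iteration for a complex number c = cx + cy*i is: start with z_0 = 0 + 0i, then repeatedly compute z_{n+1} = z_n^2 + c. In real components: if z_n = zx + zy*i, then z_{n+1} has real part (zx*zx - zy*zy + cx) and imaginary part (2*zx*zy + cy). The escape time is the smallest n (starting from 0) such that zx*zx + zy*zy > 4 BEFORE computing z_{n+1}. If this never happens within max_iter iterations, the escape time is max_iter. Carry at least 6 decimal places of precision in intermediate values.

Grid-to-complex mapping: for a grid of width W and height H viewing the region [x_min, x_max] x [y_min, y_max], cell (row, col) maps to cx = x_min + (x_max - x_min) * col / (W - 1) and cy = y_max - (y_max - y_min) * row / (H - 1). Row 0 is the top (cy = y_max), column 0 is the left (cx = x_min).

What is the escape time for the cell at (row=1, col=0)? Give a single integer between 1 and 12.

z_0 = 0 + 0i, c = 0.0100 + 1.2517i
Iter 1: z = 0.0100 + 1.2517i, |z|^2 = 1.5668
Iter 2: z = -1.5566 + 1.2767i, |z|^2 = 4.0529
Escaped at iteration 2

Answer: 2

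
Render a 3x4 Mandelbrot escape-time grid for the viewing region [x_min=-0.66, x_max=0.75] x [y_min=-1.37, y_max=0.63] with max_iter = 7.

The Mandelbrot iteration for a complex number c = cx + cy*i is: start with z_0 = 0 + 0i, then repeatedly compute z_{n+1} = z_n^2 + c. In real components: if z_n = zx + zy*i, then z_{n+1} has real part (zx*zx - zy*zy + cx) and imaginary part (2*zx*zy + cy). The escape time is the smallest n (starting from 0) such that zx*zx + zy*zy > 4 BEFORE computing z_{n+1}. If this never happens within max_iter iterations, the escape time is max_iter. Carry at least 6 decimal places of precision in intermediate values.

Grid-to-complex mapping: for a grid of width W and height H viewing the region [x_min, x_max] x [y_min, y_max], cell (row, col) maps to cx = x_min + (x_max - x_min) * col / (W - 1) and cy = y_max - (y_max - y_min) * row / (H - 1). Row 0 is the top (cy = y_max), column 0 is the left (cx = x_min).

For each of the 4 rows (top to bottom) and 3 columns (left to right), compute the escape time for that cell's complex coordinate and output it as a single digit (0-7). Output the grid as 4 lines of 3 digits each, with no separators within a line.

Answer: 773
773
573
222

Derivation:
(row=0, col=0): c = -0.6600 + 0.6300i → escape time 7
(row=0, col=1): c = 0.0450 + 0.6300i → escape time 7
(row=0, col=2): c = 0.7500 + 0.6300i → escape time 3
(row=1, col=0): c = -0.6600 + -0.0367i → escape time 7
(row=1, col=1): c = 0.0450 + -0.0367i → escape time 7
(row=1, col=2): c = 0.7500 + -0.0367i → escape time 3
(row=2, col=0): c = -0.6600 + -0.7033i → escape time 5
(row=2, col=1): c = 0.0450 + -0.7033i → escape time 7
(row=2, col=2): c = 0.7500 + -0.7033i → escape time 3
(row=3, col=0): c = -0.6600 + -1.3700i → escape time 2
(row=3, col=1): c = 0.0450 + -1.3700i → escape time 2
(row=3, col=2): c = 0.7500 + -1.3700i → escape time 2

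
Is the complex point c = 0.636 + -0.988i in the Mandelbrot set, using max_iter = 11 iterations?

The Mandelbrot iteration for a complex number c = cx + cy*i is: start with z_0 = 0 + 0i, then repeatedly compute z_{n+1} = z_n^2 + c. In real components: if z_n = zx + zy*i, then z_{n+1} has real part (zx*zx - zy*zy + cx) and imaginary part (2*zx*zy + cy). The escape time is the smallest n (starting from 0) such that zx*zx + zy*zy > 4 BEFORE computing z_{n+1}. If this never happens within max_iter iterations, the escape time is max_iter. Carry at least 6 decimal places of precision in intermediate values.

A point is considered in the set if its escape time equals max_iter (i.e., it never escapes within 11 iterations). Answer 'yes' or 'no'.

z_0 = 0 + 0i, c = 0.6360 + -0.9880i
Iter 1: z = 0.6360 + -0.9880i, |z|^2 = 1.3806
Iter 2: z = 0.0644 + -2.2447i, |z|^2 = 5.0430
Escaped at iteration 2

Answer: no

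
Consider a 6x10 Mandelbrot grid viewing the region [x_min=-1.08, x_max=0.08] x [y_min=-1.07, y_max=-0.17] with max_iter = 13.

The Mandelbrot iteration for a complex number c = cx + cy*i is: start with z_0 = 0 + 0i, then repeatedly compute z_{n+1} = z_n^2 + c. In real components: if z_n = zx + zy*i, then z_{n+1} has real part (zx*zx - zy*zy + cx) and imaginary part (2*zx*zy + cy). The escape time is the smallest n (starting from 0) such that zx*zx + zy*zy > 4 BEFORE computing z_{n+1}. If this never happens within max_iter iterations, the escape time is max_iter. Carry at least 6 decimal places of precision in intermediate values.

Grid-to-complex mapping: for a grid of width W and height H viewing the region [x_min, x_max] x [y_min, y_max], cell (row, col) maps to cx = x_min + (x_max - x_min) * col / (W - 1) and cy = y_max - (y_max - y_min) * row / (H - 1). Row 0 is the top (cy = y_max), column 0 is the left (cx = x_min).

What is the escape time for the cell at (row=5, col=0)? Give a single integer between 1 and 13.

Answer: 4

Derivation:
z_0 = 0 + 0i, c = -1.0800 + -0.6700i
Iter 1: z = -1.0800 + -0.6700i, |z|^2 = 1.6153
Iter 2: z = -0.3625 + 0.7772i, |z|^2 = 0.7354
Iter 3: z = -1.5526 + -1.2335i, |z|^2 = 3.9321
Iter 4: z = -0.1908 + 3.1603i, |z|^2 = 10.0236
Escaped at iteration 4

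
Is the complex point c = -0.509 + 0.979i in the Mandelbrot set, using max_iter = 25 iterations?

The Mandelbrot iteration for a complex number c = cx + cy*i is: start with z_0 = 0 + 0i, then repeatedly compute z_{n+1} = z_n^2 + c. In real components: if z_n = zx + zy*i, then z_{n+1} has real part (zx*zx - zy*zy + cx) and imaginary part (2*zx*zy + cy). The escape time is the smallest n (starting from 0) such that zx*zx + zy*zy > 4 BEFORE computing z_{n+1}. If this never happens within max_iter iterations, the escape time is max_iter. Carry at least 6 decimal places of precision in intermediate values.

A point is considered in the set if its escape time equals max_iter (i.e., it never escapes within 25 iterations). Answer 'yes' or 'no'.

z_0 = 0 + 0i, c = -0.5090 + 0.9790i
Iter 1: z = -0.5090 + 0.9790i, |z|^2 = 1.2175
Iter 2: z = -1.2084 + -0.0176i, |z|^2 = 1.4604
Iter 3: z = 0.9508 + 1.0216i, |z|^2 = 1.9477
Iter 4: z = -0.6486 + 2.9217i, |z|^2 = 8.9570
Escaped at iteration 4

Answer: no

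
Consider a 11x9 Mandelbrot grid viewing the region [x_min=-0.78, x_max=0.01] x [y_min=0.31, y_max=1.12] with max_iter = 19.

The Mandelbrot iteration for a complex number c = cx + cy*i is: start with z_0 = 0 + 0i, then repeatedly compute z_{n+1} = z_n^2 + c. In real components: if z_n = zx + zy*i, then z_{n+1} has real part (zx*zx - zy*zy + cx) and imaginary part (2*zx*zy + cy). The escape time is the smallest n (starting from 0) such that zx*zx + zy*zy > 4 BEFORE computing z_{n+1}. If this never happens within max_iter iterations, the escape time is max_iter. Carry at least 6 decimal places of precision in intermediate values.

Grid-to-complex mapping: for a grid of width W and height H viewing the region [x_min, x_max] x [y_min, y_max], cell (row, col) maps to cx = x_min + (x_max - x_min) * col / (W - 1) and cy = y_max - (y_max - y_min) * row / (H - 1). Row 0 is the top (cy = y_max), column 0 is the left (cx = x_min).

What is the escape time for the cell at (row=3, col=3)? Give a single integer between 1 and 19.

Answer: 5

Derivation:
z_0 = 0 + 0i, c = -0.5430 + 0.8163i
Iter 1: z = -0.5430 + 0.8163i, |z|^2 = 0.9611
Iter 2: z = -0.9144 + -0.0702i, |z|^2 = 0.8411
Iter 3: z = 0.2882 + 0.9446i, |z|^2 = 0.9754
Iter 4: z = -1.3522 + 1.3608i, |z|^2 = 3.6803
Iter 5: z = -0.5662 + -2.8640i, |z|^2 = 8.5230
Escaped at iteration 5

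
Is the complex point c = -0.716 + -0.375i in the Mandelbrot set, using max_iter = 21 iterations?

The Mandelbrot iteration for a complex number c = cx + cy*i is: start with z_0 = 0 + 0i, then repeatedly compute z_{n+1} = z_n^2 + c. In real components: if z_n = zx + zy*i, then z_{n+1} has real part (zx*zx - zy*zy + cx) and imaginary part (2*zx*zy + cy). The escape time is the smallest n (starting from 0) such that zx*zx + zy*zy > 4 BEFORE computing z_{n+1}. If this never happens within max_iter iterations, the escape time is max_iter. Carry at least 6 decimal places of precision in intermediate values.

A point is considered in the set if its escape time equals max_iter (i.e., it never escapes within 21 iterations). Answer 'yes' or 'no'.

Answer: no

Derivation:
z_0 = 0 + 0i, c = -0.7160 + -0.3750i
Iter 1: z = -0.7160 + -0.3750i, |z|^2 = 0.6533
Iter 2: z = -0.3440 + 0.1620i, |z|^2 = 0.1446
Iter 3: z = -0.6239 + -0.4864i, |z|^2 = 0.6259
Iter 4: z = -0.5633 + 0.2320i, |z|^2 = 0.3712
Iter 5: z = -0.4525 + -0.6364i, |z|^2 = 0.6098
Iter 6: z = -0.9163 + 0.2009i, |z|^2 = 0.8799
Iter 7: z = 0.0832 + -0.7432i, |z|^2 = 0.5593
Iter 8: z = -1.2614 + -0.4987i, |z|^2 = 1.8399
Iter 9: z = 0.6265 + 0.8831i, |z|^2 = 1.1723
Iter 10: z = -1.1033 + 0.7315i, |z|^2 = 1.7523
Iter 11: z = -0.0339 + -1.9891i, |z|^2 = 3.9577
Iter 12: z = -4.6714 + -0.2402i, |z|^2 = 21.8799
Escaped at iteration 12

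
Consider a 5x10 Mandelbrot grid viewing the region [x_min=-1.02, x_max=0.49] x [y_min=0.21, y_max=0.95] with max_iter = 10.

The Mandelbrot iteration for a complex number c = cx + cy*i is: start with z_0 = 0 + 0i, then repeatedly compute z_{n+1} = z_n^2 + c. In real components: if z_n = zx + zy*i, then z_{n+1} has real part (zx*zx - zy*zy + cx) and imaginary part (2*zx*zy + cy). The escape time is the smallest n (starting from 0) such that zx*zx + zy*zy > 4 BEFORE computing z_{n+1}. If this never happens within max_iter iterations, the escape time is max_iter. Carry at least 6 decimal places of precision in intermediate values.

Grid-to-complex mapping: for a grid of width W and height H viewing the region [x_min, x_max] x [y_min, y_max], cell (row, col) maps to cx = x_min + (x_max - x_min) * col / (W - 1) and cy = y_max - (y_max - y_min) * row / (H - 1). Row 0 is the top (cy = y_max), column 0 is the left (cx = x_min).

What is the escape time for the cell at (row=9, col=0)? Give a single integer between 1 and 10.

z_0 = 0 + 0i, c = -1.0200 + 0.2100i
Iter 1: z = -1.0200 + 0.2100i, |z|^2 = 1.0845
Iter 2: z = -0.0237 + -0.2184i, |z|^2 = 0.0483
Iter 3: z = -1.0671 + 0.2204i, |z|^2 = 1.1873
Iter 4: z = 0.0702 + -0.2603i, |z|^2 = 0.0727
Iter 5: z = -1.0828 + 0.1734i, |z|^2 = 1.2026
Iter 6: z = 0.1224 + -0.1656i, |z|^2 = 0.0424
Iter 7: z = -1.0324 + 0.1695i, |z|^2 = 1.0946
Iter 8: z = 0.0172 + -0.1399i, |z|^2 = 0.0199
Iter 9: z = -1.0393 + 0.2052i, |z|^2 = 1.1222

Answer: 10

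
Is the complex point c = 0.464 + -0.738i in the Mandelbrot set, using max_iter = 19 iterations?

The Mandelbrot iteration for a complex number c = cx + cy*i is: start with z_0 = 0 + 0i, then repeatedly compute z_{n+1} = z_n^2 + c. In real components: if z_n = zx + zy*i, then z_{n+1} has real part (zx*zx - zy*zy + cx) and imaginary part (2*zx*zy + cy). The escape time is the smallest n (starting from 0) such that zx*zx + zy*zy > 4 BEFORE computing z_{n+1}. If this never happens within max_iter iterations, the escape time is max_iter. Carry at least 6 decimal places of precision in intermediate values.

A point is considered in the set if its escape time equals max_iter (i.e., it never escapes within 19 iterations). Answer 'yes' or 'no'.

Answer: no

Derivation:
z_0 = 0 + 0i, c = 0.4640 + -0.7380i
Iter 1: z = 0.4640 + -0.7380i, |z|^2 = 0.7599
Iter 2: z = 0.1347 + -1.4229i, |z|^2 = 2.0427
Iter 3: z = -1.5424 + -1.1212i, |z|^2 = 3.6361
Iter 4: z = 1.5860 + 2.7206i, |z|^2 = 9.9173
Escaped at iteration 4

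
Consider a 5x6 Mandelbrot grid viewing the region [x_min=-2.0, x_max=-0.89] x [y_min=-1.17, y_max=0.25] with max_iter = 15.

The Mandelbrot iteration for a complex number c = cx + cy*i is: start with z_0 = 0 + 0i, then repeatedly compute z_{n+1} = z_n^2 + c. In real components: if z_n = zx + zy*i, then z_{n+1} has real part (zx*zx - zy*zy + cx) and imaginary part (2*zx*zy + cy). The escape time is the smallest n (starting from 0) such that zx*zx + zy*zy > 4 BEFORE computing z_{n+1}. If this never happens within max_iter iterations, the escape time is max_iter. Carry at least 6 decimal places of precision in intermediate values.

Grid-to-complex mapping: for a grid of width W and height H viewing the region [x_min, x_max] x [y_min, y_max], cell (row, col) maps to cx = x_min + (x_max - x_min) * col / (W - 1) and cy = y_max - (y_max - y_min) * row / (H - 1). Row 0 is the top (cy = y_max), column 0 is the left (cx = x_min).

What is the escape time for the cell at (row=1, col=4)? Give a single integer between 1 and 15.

z_0 = 0 + 0i, c = -0.8900 + -0.0340i
Iter 1: z = -0.8900 + -0.0340i, |z|^2 = 0.7933
Iter 2: z = -0.0991 + 0.0265i, |z|^2 = 0.0105
Iter 3: z = -0.8809 + -0.0393i, |z|^2 = 0.7775
Iter 4: z = -0.1156 + 0.0352i, |z|^2 = 0.0146
Iter 5: z = -0.8779 + -0.0421i, |z|^2 = 0.7724
Iter 6: z = -0.1211 + 0.0400i, |z|^2 = 0.0163
Iter 7: z = -0.8769 + -0.0437i, |z|^2 = 0.7709
Iter 8: z = -0.1229 + 0.0426i, |z|^2 = 0.0169
Iter 9: z = -0.8767 + -0.0445i, |z|^2 = 0.7706
Iter 10: z = -0.1234 + 0.0440i, |z|^2 = 0.0172
Iter 11: z = -0.8767 + -0.0449i, |z|^2 = 0.7706
Iter 12: z = -0.1234 + 0.0446i, |z|^2 = 0.0172
Iter 13: z = -0.8768 + -0.0450i, |z|^2 = 0.7708
Iter 14: z = -0.1233 + 0.0449i, |z|^2 = 0.0172

Answer: 15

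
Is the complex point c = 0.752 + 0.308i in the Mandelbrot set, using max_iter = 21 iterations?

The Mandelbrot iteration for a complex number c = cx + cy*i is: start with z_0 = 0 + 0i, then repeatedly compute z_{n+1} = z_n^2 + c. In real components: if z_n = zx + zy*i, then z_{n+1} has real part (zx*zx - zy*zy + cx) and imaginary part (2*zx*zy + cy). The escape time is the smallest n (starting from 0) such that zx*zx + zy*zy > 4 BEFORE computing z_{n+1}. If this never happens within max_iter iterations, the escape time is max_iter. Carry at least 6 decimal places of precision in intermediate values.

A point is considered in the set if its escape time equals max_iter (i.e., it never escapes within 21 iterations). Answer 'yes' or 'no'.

z_0 = 0 + 0i, c = 0.7520 + 0.3080i
Iter 1: z = 0.7520 + 0.3080i, |z|^2 = 0.6604
Iter 2: z = 1.2226 + 0.7712i, |z|^2 = 2.0896
Iter 3: z = 1.6520 + 2.1939i, |z|^2 = 7.5424
Escaped at iteration 3

Answer: no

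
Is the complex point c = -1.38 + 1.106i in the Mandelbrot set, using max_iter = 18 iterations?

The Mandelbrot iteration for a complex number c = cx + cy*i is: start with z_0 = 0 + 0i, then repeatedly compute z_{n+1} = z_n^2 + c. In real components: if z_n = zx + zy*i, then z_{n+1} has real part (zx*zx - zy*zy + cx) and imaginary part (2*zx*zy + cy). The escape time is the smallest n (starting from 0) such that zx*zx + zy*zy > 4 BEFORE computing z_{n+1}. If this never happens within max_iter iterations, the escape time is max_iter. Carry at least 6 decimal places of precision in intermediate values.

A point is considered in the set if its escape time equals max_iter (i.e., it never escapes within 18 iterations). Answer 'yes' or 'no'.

Answer: no

Derivation:
z_0 = 0 + 0i, c = -1.3800 + 1.1060i
Iter 1: z = -1.3800 + 1.1060i, |z|^2 = 3.1276
Iter 2: z = -0.6988 + -1.9466i, |z|^2 = 4.2775
Escaped at iteration 2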